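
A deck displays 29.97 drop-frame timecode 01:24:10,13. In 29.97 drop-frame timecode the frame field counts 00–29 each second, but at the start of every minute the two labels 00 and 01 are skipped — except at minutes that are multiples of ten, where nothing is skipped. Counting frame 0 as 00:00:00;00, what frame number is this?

As if non-drop at 30 labels/s: (1 × 3600 + 24 × 60 + 10) × 30 + 13 = 151513.
Minute boundaries passed: 84; those not divisible by 10: 84 − 8 = 76; dropped labels = 2 × 76 = 152.
Actual frame index = 151513 − 152 = 151361.

151361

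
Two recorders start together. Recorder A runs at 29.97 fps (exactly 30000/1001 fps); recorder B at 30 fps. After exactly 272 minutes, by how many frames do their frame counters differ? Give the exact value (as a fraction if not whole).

272 min = 16320 s.
A emits 30000/1001 × 16320 = 489600000/1001 frames; B emits 30 × 16320 = 489600.
Difference = 489600/1001 frames (≈ 489.1109); B is ahead of A.

489600/1001 frames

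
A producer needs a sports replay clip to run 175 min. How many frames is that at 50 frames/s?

525000 frames

175 min = 10500 s.
Frames = 10500 × 50 = 525000.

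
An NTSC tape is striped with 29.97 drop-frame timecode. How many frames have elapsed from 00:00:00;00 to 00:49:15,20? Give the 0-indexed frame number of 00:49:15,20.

Complete 10-minute blocks: 4, each 17982 frames → 71928.
Remaining 9 whole minutes in the current block: 1800 + 8 × 1798 = 16184 frames.
Within the current minute: 15 × 30 + 20 − 2 = 468 (labels ;00/;01 skipped at this minute). Total = 71928 + 16184 + 468 = 88580.

88580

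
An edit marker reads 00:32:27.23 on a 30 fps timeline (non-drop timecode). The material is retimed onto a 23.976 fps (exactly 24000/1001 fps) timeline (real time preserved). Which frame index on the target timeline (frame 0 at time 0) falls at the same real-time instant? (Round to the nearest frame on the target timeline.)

frame 46700

Source frame index: (0×3600 + 32×60 + 27) × 30 + 23 = 58433.
Real time: 58433 / (30) = 58433/30 s.
Target frame: (58433/30) × (24000/1001) = 46746400/1001 ≈ 46699.700 → 46700.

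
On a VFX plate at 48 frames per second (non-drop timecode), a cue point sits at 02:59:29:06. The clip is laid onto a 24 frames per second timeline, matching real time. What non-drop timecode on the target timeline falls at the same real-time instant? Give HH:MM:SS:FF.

Source frame index: (2×3600 + 59×60 + 29) × 48 + 6 = 516918.
Real time: 516918 / (48) = 86153/8 s.
Target frame: (86153/8) × (24) = 258459.
At 24 labels/s: frame 258459 → 02:59:29:03.

02:59:29:03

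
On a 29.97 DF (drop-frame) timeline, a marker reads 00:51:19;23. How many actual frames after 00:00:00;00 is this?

Complete 10-minute blocks: 5, each 17982 frames → 89910.
Remaining 1 whole minute in the current block: 1800 + 0 × 1798 = 1800 frames.
Within the current minute: 19 × 30 + 23 − 2 = 591 (labels ;00/;01 skipped at this minute). Total = 89910 + 1800 + 591 = 92301.

92301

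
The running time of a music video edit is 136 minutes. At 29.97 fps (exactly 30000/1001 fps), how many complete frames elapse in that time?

136 min = 8160 s.
Frames = 8160 × 30000/1001 = 244800000/1001 ≈ 244555.4446.
Complete frames: 244555.

244555 frames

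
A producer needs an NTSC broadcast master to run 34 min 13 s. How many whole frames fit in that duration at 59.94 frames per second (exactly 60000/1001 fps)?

123056 frames

34 min 13 s = 2053 s.
Frames = 2053 × 60000/1001 = 123180000/1001 ≈ 123056.9431.
Complete frames: 123056.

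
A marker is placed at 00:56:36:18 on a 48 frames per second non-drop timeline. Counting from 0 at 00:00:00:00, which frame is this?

163026

Total seconds to the label: (0 × 3600 + 56 × 60 + 36) = 3396.
Frame index = 3396 × 48 + 18 = 163026.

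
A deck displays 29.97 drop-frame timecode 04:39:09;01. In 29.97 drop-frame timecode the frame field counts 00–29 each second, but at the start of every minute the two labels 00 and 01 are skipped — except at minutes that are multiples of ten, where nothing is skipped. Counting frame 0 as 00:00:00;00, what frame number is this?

501967

As if non-drop at 30 labels/s: (4 × 3600 + 39 × 60 + 9) × 30 + 1 = 502471.
Minute boundaries passed: 279; those not divisible by 10: 279 − 27 = 252; dropped labels = 2 × 252 = 504.
Actual frame index = 502471 − 504 = 501967.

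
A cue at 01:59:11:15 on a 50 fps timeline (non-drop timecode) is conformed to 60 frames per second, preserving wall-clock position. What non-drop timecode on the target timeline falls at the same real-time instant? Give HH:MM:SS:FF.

Source frame index: (1×3600 + 59×60 + 11) × 50 + 15 = 357565.
Real time: 357565 / (50) = 71513/10 s.
Target frame: (71513/10) × (60) = 429078.
At 60 labels/s: frame 429078 → 01:59:11:18.

01:59:11:18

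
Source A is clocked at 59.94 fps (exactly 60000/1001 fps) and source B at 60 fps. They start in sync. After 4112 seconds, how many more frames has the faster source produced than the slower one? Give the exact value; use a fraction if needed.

A emits 60000/1001 × 4112 = 246720000/1001 frames; B emits 60 × 4112 = 246720.
Difference = 246720/1001 frames (≈ 246.4735); B is ahead of A.

246720/1001 frames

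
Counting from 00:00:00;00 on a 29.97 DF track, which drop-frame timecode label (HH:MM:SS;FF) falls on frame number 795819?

07:22:33;25

Ten DF minutes hold 17982 frames, so frame 795819 lies in block 44 (frames 791208–809189) with 4611 frames into that block.
The block's first minute is 1800 frames and the rest 1798 each; 4611 frames reaches minute 2, so 44 × 18 + 2 × 2 = 796 labels have been skipped so far.
Adding those back, label number 795819 + 796 = 796615 at 30 labels/s is 26553 s + 25 f = 7 h 22 min 33 s frame 25, i.e. 07:22:33;25.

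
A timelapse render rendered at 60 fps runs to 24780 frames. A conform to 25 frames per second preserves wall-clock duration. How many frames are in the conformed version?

10325 frames

Target frames = source frames × (target rate / source rate) = 24780 × (25)/(60) = 24780 × 5/12 = 10325.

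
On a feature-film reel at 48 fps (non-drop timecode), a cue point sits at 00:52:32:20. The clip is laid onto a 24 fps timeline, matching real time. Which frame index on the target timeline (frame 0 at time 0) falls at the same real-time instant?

frame 75658

Source frame index: (0×3600 + 52×60 + 32) × 48 + 20 = 151316.
Real time: 151316 / (48) = 37829/12 s.
Target frame: (37829/12) × (24) = 75658.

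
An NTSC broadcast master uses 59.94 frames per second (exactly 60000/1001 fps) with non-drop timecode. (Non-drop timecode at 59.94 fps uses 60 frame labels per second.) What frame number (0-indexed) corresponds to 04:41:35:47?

1013747

Total seconds to the label: (4 × 3600 + 41 × 60 + 35) = 16895.
Frame index = 16895 × 60 + 47 = 1013747.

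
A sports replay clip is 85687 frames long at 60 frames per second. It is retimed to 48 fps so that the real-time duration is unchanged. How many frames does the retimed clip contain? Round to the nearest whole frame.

68550 frames

Frames at target rate = 85687 × (48) / (60) = 342748/5 ≈ 68549.600.
Nearest whole frame: 68550.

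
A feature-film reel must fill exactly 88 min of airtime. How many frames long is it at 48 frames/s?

88 min = 5280 s.
Frames = 5280 × 48 = 253440.

253440 frames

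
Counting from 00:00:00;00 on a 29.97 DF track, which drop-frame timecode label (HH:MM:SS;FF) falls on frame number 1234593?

11:26:34;09

Each 10-minute DF block holds 10 × 60 × 30 − 9 × 2 = 17982 frames. 1234593 ÷ 17982 → 68 full blocks, remainder 11817.
Within the partial block the first minute is 1800 frames and each further minute 1798, so 6 further minute boundaries passed. Total skipped labels = 18 × 68 + 2 × 6 = 1236.
Non-drop label index = 1234593 + 1236 = 1235829; at 30 labels/s that is 11:26:34:09, i.e. DF 11:26:34;09.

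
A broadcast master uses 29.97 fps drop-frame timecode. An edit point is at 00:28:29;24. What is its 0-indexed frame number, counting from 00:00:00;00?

As if non-drop at 30 labels/s: (0 × 3600 + 28 × 60 + 29) × 30 + 24 = 51294.
Minute boundaries passed: 28; those not divisible by 10: 28 − 2 = 26; dropped labels = 2 × 26 = 52.
Actual frame index = 51294 − 52 = 51242.

51242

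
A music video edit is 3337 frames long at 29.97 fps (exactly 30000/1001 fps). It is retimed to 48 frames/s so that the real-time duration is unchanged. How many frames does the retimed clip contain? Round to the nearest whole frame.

5345 frames

Frames at target rate = 3337 × (48) / (30000/1001) = 3340337/625 ≈ 5344.539.
Nearest whole frame: 5345.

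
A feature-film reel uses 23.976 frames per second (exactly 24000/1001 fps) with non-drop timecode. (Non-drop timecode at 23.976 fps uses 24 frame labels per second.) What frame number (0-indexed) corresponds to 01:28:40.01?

frame 127681

Total seconds to the label: (1 × 3600 + 28 × 60 + 40) = 5320.
Frame index = 5320 × 24 + 1 = 127681.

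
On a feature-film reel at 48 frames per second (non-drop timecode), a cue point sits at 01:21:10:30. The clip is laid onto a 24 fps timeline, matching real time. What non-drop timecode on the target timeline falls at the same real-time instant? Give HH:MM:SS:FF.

01:21:10:15

Source frame index: (1×3600 + 21×60 + 10) × 48 + 30 = 233790.
Real time: 233790 / (48) = 38965/8 s.
Target frame: (38965/8) × (24) = 116895.
At 24 labels/s: frame 116895 → 01:21:10:15.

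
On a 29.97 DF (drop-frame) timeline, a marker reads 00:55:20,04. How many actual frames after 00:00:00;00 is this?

Complete 10-minute blocks: 5, each 17982 frames → 89910.
Remaining 5 whole minutes in the current block: 1800 + 4 × 1798 = 8992 frames.
Within the current minute: 20 × 30 + 4 − 2 = 602 (labels ;00/;01 skipped at this minute). Total = 89910 + 8992 + 602 = 99504.

99504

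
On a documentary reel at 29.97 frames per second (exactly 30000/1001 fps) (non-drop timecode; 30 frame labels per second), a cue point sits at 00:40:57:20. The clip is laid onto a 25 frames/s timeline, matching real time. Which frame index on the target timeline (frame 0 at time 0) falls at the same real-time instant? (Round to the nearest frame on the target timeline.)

frame 61503

Source frame index: (0×3600 + 40×60 + 57) × 30 + 20 = 73730.
Real time: 73730 / (30000/1001) = 7380373/3000 s.
Target frame: (7380373/3000) × (25) = 7380373/120 ≈ 61503.108 → 61503.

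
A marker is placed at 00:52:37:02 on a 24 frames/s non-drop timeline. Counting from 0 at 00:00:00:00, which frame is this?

75770

Total seconds to the label: (0 × 3600 + 52 × 60 + 37) = 3157.
Frame index = 3157 × 24 + 2 = 75770.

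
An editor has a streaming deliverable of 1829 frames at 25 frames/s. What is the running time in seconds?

73.16 seconds

Running time = 1829 / (25) = 73.16 s.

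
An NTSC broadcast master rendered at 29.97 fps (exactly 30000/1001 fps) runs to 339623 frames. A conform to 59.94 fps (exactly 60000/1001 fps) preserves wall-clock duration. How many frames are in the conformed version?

679246 frames

Target frames = source frames × (target rate / source rate) = 339623 × (60000/1001)/(30000/1001) = 339623 × 2 = 679246.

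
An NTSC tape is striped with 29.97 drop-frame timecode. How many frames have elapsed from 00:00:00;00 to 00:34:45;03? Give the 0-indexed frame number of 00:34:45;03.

62491

Complete 10-minute blocks: 3, each 17982 frames → 53946.
Remaining 4 whole minutes in the current block: 1800 + 3 × 1798 = 7194 frames.
Within the current minute: 45 × 30 + 3 − 2 = 1351 (labels ;00/;01 skipped at this minute). Total = 53946 + 7194 + 1351 = 62491.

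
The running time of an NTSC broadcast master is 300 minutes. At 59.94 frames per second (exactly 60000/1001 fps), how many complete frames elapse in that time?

1078921 frames

300 min = 18000 s.
Frames = 18000 × 60000/1001 = 1080000000/1001 ≈ 1078921.0789.
Complete frames: 1078921.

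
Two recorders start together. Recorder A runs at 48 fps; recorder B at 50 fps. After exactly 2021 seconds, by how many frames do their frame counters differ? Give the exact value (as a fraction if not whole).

4042 frames

A emits 48 × 2021 = 97008 frames; B emits 50 × 2021 = 101050.
Difference = 4042 frames; B is ahead of A.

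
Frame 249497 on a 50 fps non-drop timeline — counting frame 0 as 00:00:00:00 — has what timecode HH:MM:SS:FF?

01:23:09:47

249497 ÷ 50 = 4989 full seconds, remainder 47 frames.
4989 s = 1 h 23 min 9 s.
Timecode: 01:23:09:47.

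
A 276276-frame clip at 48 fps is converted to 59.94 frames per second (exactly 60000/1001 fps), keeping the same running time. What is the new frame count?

345000 frames

Target frames = source frames × (target rate / source rate) = 276276 × (60000/1001)/(48) = 276276 × 1250/1001 = 345000.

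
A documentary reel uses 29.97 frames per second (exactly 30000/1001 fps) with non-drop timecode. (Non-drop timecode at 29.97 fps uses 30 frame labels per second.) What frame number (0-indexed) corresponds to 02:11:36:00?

Total seconds to the label: (2 × 3600 + 11 × 60 + 36) = 7896.
Frame index = 7896 × 30 + 0 = 236880.

frame 236880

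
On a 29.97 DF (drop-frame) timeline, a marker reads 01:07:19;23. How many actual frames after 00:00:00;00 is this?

Complete 10-minute blocks: 6, each 17982 frames → 107892.
Remaining 7 whole minutes in the current block: 1800 + 6 × 1798 = 12588 frames.
Within the current minute: 19 × 30 + 23 − 2 = 591 (labels ;00/;01 skipped at this minute). Total = 107892 + 12588 + 591 = 121071.

121071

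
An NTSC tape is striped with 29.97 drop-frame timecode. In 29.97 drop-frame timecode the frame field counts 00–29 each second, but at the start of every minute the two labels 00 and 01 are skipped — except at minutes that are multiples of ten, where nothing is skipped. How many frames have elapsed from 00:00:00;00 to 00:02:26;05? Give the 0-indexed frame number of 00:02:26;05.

As if non-drop at 30 labels/s: (0 × 3600 + 2 × 60 + 26) × 30 + 5 = 4385.
Minute boundaries passed: 2; those not divisible by 10: 2 − 0 = 2; dropped labels = 2 × 2 = 4.
Actual frame index = 4385 − 4 = 4381.

4381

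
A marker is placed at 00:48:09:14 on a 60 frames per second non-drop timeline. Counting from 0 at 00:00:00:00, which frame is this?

173354

Total seconds to the label: (0 × 3600 + 48 × 60 + 9) = 2889.
Frame index = 2889 × 60 + 14 = 173354.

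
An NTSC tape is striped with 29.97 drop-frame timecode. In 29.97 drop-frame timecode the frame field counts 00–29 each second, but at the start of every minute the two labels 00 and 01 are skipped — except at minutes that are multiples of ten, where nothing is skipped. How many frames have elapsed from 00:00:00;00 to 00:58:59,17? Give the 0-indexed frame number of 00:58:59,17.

106081

As if non-drop at 30 labels/s: (0 × 3600 + 58 × 60 + 59) × 30 + 17 = 106187.
Minute boundaries passed: 58; those not divisible by 10: 58 − 5 = 53; dropped labels = 2 × 53 = 106.
Actual frame index = 106187 − 106 = 106081.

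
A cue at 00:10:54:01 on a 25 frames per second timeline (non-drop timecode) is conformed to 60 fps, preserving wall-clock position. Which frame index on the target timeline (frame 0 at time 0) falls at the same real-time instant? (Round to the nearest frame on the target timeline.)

frame 39242

Source frame index: (0×3600 + 10×60 + 54) × 25 + 1 = 16351.
Real time: 16351 / (25) = 16351/25 s.
Target frame: (16351/25) × (60) = 196212/5 ≈ 39242.400 → 39242.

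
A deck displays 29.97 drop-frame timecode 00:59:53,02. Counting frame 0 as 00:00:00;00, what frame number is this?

107684

As if non-drop at 30 labels/s: (0 × 3600 + 59 × 60 + 53) × 30 + 2 = 107792.
Minute boundaries passed: 59; those not divisible by 10: 59 − 5 = 54; dropped labels = 2 × 54 = 108.
Actual frame index = 107792 − 108 = 107684.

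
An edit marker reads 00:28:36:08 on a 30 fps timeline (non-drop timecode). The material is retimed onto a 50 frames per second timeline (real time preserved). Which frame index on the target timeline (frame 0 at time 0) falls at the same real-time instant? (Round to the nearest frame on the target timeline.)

Source frame index: (0×3600 + 28×60 + 36) × 30 + 8 = 51488.
Real time: 51488 / (30) = 25744/15 s.
Target frame: (25744/15) × (50) = 257440/3 ≈ 85813.333 → 85813.

frame 85813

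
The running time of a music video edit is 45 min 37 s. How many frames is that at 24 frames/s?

65688 frames

45 min 37 s = 2737 s.
Frames = 2737 × 24 = 65688.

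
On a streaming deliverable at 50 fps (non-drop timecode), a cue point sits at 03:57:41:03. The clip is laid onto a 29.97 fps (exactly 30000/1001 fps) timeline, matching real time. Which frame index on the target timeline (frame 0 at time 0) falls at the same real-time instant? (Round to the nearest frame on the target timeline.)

Source frame index: (3×3600 + 57×60 + 41) × 50 + 3 = 713053.
Real time: 713053 / (50) = 713053/50 s.
Target frame: (713053/50) × (30000/1001) = 38893800/91 ≈ 427404.396 → 427404.

frame 427404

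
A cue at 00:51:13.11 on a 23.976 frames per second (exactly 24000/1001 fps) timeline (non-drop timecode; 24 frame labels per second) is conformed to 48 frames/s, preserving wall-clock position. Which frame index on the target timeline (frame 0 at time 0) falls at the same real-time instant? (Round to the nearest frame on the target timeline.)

frame 147674

Source frame index: (0×3600 + 51×60 + 13) × 24 + 11 = 73763.
Real time: 73763 / (24000/1001) = 73836763/24000 s.
Target frame: (73836763/24000) × (48) = 73836763/500 ≈ 147673.526 → 147674.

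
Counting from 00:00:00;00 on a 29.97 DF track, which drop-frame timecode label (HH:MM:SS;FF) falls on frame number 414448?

Ten DF minutes hold 17982 frames, so frame 414448 lies in block 23 (frames 413586–431567) with 862 frames into that block.
The block's first minute is 1800 frames and the rest 1798 each; 862 frames reaches minute 0, so 23 × 18 + 0 × 2 = 414 labels have been skipped so far.
Adding those back, label number 414448 + 414 = 414862 at 30 labels/s is 13828 s + 22 f = 3 h 50 min 28 s frame 22, i.e. 03:50:28;22.

03:50:28;22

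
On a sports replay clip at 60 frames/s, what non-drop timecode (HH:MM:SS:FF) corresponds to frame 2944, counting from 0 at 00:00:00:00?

2944 ÷ 60 = 49 full seconds, remainder 4 frames.
49 s = 0 h 0 min 49 s.
Timecode: 00:00:49:04.

00:00:49:04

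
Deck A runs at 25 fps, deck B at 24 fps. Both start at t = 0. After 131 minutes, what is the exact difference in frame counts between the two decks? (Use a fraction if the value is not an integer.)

131 min = 7860 s.
A emits 25 × 7860 = 196500 frames; B emits 24 × 7860 = 188640.
Difference = 7860 frames; B is behind A.

7860 frames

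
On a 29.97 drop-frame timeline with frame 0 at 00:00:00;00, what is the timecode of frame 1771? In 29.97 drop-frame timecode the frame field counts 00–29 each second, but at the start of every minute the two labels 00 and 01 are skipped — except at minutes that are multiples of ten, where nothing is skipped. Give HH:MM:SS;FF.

Ten DF minutes hold 17982 frames, so frame 1771 lies in block 0 (frames 0–17981) with 1771 frames into that block.
The block's first minute is 1800 frames and the rest 1798 each; 1771 frames reaches minute 0, so 0 × 18 + 0 × 2 = 0 labels have been skipped so far.
Adding those back, label number 1771 + 0 = 1771 at 30 labels/s is 59 s + 1 f = 0 h 0 min 59 s frame 1, i.e. 00:00:59;01.

00:00:59;01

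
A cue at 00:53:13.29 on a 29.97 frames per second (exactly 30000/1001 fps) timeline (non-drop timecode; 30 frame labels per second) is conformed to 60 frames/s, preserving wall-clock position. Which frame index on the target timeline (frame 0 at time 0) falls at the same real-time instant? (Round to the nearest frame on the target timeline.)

frame 191830

Source frame index: (0×3600 + 53×60 + 13) × 30 + 29 = 95819.
Real time: 95819 / (30000/1001) = 95914819/30000 s.
Target frame: (95914819/30000) × (60) = 95914819/500 ≈ 191829.638 → 191830.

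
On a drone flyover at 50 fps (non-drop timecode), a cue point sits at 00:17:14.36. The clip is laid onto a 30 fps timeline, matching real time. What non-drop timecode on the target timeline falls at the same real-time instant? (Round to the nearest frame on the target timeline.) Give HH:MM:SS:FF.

00:17:14:22

Source frame index: (0×3600 + 17×60 + 14) × 50 + 36 = 51736.
Real time: 51736 / (50) = 25868/25 s.
Target frame: (25868/25) × (30) = 155208/5 ≈ 31041.600 → 31042.
At 30 labels/s: frame 31042 → 00:17:14:22.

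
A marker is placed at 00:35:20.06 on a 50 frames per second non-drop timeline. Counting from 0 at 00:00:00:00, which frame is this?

Total seconds to the label: (0 × 3600 + 35 × 60 + 20) = 2120.
Frame index = 2120 × 50 + 6 = 106006.

106006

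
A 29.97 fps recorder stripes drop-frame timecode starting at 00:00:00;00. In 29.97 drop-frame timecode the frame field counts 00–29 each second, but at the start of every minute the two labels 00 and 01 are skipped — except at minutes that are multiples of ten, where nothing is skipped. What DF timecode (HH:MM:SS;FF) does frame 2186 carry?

Ten DF minutes hold 17982 frames, so frame 2186 lies in block 0 (frames 0–17981) with 2186 frames into that block.
The block's first minute is 1800 frames and the rest 1798 each; 2186 frames reaches minute 1, so 0 × 18 + 1 × 2 = 2 labels have been skipped so far.
Adding those back, label number 2186 + 2 = 2188 at 30 labels/s is 72 s + 28 f = 0 h 1 min 12 s frame 28, i.e. 00:01:12;28.

00:01:12;28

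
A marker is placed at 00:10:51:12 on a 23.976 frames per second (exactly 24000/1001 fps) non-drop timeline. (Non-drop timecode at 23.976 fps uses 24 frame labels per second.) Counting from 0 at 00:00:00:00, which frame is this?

Total seconds to the label: (0 × 3600 + 10 × 60 + 51) = 651.
Frame index = 651 × 24 + 12 = 15636.

15636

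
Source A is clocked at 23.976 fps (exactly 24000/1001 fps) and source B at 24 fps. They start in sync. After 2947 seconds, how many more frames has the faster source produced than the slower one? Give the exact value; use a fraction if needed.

A emits 24000/1001 × 2947 = 10104000/143 frames; B emits 24 × 2947 = 70728.
Difference = 10104/143 frames (≈ 70.6573); B is ahead of A.

10104/143 frames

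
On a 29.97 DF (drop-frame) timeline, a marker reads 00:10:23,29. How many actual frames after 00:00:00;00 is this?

As if non-drop at 30 labels/s: (0 × 3600 + 10 × 60 + 23) × 30 + 29 = 18719.
Minute boundaries passed: 10; those not divisible by 10: 10 − 1 = 9; dropped labels = 2 × 9 = 18.
Actual frame index = 18719 − 18 = 18701.

18701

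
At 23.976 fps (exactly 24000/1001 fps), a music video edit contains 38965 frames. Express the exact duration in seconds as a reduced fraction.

7800793/4800 seconds

Running time = 38965 ÷ (24000/1001) = 38965 × 1001/24000 = 7800793/4800 s.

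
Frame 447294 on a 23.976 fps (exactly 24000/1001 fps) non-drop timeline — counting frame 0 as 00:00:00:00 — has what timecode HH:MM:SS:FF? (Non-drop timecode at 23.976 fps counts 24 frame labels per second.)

05:10:37:06

447294 ÷ 24 = 18637 full seconds, remainder 6 frames.
18637 s = 5 h 10 min 37 s.
Timecode: 05:10:37:06.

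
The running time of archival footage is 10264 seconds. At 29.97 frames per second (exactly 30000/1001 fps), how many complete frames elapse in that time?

307612 frames

Frames = 10264 × 30000/1001 = 307920000/1001 ≈ 307612.3876.
Complete frames: 307612.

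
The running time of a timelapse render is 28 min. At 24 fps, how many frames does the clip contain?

40320 frames

28 min = 1680 s.
Frames = 1680 × 24 = 40320.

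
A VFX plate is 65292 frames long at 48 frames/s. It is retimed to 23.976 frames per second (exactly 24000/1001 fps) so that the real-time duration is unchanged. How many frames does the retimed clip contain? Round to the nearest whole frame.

Frames at target rate = 65292 × (24000/1001) / (48) = 32646000/1001 ≈ 32613.387.
Nearest whole frame: 32613.

32613 frames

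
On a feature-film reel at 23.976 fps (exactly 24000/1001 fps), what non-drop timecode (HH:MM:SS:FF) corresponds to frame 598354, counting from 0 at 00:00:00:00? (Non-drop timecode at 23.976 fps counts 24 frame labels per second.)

06:55:31:10

598354 ÷ 24 = 24931 full seconds, remainder 10 frames.
24931 s = 6 h 55 min 31 s.
Timecode: 06:55:31:10.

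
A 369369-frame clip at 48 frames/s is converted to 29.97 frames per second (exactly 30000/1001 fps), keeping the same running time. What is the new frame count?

230625 frames

Target frames = source frames × (target rate / source rate) = 369369 × (30000/1001)/(48) = 369369 × 625/1001 = 230625.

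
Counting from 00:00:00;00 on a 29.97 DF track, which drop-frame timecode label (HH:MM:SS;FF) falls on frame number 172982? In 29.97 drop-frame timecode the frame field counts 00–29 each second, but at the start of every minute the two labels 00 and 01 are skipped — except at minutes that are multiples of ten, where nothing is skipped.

Ten DF minutes hold 17982 frames, so frame 172982 lies in block 9 (frames 161838–179819) with 11144 frames into that block.
The block's first minute is 1800 frames and the rest 1798 each; 11144 frames reaches minute 6, so 9 × 18 + 6 × 2 = 174 labels have been skipped so far.
Adding those back, label number 172982 + 174 = 173156 at 30 labels/s is 5771 s + 26 f = 1 h 36 min 11 s frame 26, i.e. 01:36:11;26.

01:36:11;26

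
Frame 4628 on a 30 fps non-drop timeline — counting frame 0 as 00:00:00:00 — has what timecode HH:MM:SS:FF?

00:02:34:08

4628 ÷ 30 = 154 full seconds, remainder 8 frames.
154 s = 0 h 2 min 34 s.
Timecode: 00:02:34:08.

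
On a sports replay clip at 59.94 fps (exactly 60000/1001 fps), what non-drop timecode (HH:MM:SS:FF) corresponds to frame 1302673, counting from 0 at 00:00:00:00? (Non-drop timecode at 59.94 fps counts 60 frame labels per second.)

06:01:51:13

1302673 ÷ 60 = 21711 full seconds, remainder 13 frames.
21711 s = 6 h 1 min 51 s.
Timecode: 06:01:51:13.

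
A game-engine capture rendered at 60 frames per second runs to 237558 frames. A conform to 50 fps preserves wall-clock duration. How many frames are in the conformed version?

Target frames = source frames × (target rate / source rate) = 237558 × (50)/(60) = 237558 × 5/6 = 197965.

197965 frames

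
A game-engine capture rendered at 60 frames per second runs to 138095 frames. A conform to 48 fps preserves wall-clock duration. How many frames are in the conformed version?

Target frames = source frames × (target rate / source rate) = 138095 × (48)/(60) = 138095 × 4/5 = 110476.

110476 frames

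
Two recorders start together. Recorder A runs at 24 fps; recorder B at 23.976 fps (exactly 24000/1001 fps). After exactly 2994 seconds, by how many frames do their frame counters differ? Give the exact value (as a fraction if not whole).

A emits 24 × 2994 = 71856 frames; B emits 24000/1001 × 2994 = 71856000/1001.
Difference = 71856/1001 frames (≈ 71.7842); B is behind A.

71856/1001 frames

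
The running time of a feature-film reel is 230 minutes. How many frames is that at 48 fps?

662400 frames

230 min = 13800 s.
Frames = 13800 × 48 = 662400.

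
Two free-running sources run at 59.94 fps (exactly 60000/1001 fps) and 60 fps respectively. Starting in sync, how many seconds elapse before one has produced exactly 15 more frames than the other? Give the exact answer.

250.25 seconds

The gap grows by |60 − 60000/1001| = 60/1001 frames per second.
Time for a 15-frame gap: 15 ÷ (60/1001) = 250.25 s.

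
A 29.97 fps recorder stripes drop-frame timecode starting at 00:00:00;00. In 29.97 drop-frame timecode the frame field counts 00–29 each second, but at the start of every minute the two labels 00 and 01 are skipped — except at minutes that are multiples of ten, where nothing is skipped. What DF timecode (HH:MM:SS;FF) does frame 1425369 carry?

Each 10-minute DF block holds 10 × 60 × 30 − 9 × 2 = 17982 frames. 1425369 ÷ 17982 → 79 full blocks, remainder 4791.
Within the partial block the first minute is 1800 frames and each further minute 1798, so 2 further minute boundaries passed. Total skipped labels = 18 × 79 + 2 × 2 = 1426.
Non-drop label index = 1425369 + 1426 = 1426795; at 30 labels/s that is 13:12:39:25, i.e. DF 13:12:39;25.

13:12:39;25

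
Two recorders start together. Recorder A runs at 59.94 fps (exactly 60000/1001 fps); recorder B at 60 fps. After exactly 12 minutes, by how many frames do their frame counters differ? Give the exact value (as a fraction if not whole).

43200/1001 frames

12 min = 720 s.
A emits 60000/1001 × 720 = 43200000/1001 frames; B emits 60 × 720 = 43200.
Difference = 43200/1001 frames (≈ 43.1568); B is ahead of A.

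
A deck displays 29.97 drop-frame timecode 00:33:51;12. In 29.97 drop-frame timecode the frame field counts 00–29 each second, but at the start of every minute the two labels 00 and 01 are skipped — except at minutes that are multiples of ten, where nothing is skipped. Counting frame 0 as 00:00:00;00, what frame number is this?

60882

Complete 10-minute blocks: 3, each 17982 frames → 53946.
Remaining 3 whole minutes in the current block: 1800 + 2 × 1798 = 5396 frames.
Within the current minute: 51 × 30 + 12 − 2 = 1540 (labels ;00/;01 skipped at this minute). Total = 53946 + 5396 + 1540 = 60882.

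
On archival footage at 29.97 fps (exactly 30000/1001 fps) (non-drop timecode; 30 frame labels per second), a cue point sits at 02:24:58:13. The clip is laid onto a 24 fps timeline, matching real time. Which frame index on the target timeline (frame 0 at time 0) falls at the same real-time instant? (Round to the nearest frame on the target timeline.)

frame 208971

Source frame index: (2×3600 + 24×60 + 58) × 30 + 13 = 260953.
Real time: 260953 / (30000/1001) = 261213953/30000 s.
Target frame: (261213953/30000) × (24) = 261213953/1250 ≈ 208971.162 → 208971.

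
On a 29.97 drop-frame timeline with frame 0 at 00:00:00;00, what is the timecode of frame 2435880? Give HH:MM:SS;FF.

Ten DF minutes hold 17982 frames, so frame 2435880 lies in block 135 (frames 2427570–2445551) with 8310 frames into that block.
The block's first minute is 1800 frames and the rest 1798 each; 8310 frames reaches minute 4, so 135 × 18 + 4 × 2 = 2438 labels have been skipped so far.
Adding those back, label number 2435880 + 2438 = 2438318 at 30 labels/s is 81277 s + 8 f = 22 h 34 min 37 s frame 8, i.e. 22:34:37;08.

22:34:37;08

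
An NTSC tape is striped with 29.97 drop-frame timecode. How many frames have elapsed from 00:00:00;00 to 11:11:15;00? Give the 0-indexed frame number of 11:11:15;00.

Complete 10-minute blocks: 67, each 17982 frames → 1204794.
Remaining 1 whole minute in the current block: 1800 + 0 × 1798 = 1800 frames.
Within the current minute: 15 × 30 + 0 − 2 = 448 (labels ;00/;01 skipped at this minute). Total = 1204794 + 1800 + 448 = 1207042.

1207042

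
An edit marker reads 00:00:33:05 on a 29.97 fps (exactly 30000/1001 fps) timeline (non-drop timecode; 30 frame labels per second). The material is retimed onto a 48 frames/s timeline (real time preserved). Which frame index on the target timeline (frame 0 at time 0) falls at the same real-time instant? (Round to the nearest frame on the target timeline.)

frame 1594

Source frame index: (0×3600 + 0×60 + 33) × 30 + 5 = 995.
Real time: 995 / (30000/1001) = 199199/6000 s.
Target frame: (199199/6000) × (48) = 199199/125 ≈ 1593.592 → 1594.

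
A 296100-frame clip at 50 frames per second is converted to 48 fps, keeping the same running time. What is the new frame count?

Target frames = source frames × (target rate / source rate) = 296100 × (48)/(50) = 296100 × 24/25 = 284256.

284256 frames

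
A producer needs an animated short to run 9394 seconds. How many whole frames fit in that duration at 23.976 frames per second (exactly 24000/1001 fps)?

225230 frames

Frames = 9394 × 24000/1001 = 2928000/13 ≈ 225230.7692.
Complete frames: 225230.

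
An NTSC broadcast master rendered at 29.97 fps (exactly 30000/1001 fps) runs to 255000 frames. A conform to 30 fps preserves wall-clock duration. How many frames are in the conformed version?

255255 frames

Target frames = source frames × (target rate / source rate) = 255000 × (30)/(30000/1001) = 255000 × 1001/1000 = 255255.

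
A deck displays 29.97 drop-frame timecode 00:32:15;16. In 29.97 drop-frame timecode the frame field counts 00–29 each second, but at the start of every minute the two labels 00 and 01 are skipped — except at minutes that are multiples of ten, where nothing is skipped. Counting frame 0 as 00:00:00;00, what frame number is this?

As if non-drop at 30 labels/s: (0 × 3600 + 32 × 60 + 15) × 30 + 16 = 58066.
Minute boundaries passed: 32; those not divisible by 10: 32 − 3 = 29; dropped labels = 2 × 29 = 58.
Actual frame index = 58066 − 58 = 58008.

58008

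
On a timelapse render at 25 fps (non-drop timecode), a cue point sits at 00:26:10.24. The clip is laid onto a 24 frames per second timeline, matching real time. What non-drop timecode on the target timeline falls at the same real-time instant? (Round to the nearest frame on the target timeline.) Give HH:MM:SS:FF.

00:26:10:23

Source frame index: (0×3600 + 26×60 + 10) × 25 + 24 = 39274.
Real time: 39274 / (25) = 39274/25 s.
Target frame: (39274/25) × (24) = 942576/25 ≈ 37703.040 → 37703.
At 24 labels/s: frame 37703 → 00:26:10:23.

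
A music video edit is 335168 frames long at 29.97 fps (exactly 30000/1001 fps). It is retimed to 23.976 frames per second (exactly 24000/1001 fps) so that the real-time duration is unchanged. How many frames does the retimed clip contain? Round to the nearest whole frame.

Frames at target rate = 335168 × (24000/1001) / (30000/1001) = 1340672/5 ≈ 268134.400.
Nearest whole frame: 268134.

268134 frames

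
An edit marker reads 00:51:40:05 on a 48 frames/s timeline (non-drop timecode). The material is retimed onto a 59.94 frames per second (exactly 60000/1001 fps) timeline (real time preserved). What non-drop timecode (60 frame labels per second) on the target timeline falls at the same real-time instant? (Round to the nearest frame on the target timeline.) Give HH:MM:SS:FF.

00:51:37:00

Source frame index: (0×3600 + 51×60 + 40) × 48 + 5 = 148805.
Real time: 148805 / (48) = 148805/48 s.
Target frame: (148805/48) × (60000/1001) = 186006250/1001 ≈ 185820.430 → 185820.
At 60 labels/s: frame 185820 → 00:51:37:00.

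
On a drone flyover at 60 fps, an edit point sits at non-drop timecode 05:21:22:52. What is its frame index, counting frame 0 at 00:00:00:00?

Total seconds to the label: (5 × 3600 + 21 × 60 + 22) = 19282.
Frame index = 19282 × 60 + 52 = 1156972.

1156972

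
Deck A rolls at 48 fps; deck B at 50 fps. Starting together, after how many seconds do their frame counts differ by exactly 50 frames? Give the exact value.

The gap grows by |50 − 48| = 2 frames per second.
Time for a 50-frame gap: 50 ÷ (2) = 25 s.

25 seconds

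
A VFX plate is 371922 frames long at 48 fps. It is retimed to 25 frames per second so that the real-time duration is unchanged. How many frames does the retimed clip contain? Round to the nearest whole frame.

193709 frames

Frames at target rate = 371922 × (25) / (48) = 1549675/8 ≈ 193709.375.
Nearest whole frame: 193709.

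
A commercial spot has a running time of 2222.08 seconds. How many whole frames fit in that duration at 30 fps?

66662 frames

Frames = 2222.08 × 30 = 333312/5 ≈ 66662.4000.
Complete frames: 66662.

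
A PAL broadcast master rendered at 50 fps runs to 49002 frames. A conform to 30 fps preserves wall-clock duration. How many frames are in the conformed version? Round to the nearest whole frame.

Frames at target rate = 49002 × (30) / (50) = 147006/5 ≈ 29401.200.
Nearest whole frame: 29401.

29401 frames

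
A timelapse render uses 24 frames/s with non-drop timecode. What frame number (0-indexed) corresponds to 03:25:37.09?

Total seconds to the label: (3 × 3600 + 25 × 60 + 37) = 12337.
Frame index = 12337 × 24 + 9 = 296097.

frame 296097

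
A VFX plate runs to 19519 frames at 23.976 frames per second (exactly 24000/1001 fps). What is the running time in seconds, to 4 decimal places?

Running time = 19519 × 1001/24000 = 19538519/24000 s ≈ 814.1050 s.

814.1050 seconds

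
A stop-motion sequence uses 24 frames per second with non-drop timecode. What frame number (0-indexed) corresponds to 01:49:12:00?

frame 157248

Total seconds to the label: (1 × 3600 + 49 × 60 + 12) = 6552.
Frame index = 6552 × 24 + 0 = 157248.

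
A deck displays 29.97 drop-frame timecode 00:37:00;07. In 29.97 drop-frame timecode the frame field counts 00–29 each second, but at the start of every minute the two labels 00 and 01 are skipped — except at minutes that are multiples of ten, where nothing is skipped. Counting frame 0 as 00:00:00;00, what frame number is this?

66539

Complete 10-minute blocks: 3, each 17982 frames → 53946.
Remaining 7 whole minutes in the current block: 1800 + 6 × 1798 = 12588 frames.
Within the current minute: 0 × 30 + 7 − 2 = 5 (labels ;00/;01 skipped at this minute). Total = 53946 + 12588 + 5 = 66539.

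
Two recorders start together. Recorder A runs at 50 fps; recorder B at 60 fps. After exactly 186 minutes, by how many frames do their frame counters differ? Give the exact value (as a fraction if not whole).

186 min = 11160 s.
A emits 50 × 11160 = 558000 frames; B emits 60 × 11160 = 669600.
Difference = 111600 frames; B is ahead of A.

111600 frames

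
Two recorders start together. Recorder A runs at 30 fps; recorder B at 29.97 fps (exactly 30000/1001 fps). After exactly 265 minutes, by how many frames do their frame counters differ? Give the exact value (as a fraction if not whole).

265 min = 15900 s.
A emits 30 × 15900 = 477000 frames; B emits 30000/1001 × 15900 = 477000000/1001.
Difference = 477000/1001 frames (≈ 476.5235); B is behind A.

477000/1001 frames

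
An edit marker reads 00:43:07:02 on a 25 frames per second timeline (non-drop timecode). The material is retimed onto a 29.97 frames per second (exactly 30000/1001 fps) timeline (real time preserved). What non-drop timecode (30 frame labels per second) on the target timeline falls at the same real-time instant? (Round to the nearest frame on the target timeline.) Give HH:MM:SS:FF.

00:43:04:15

Source frame index: (0×3600 + 43×60 + 7) × 25 + 2 = 64677.
Real time: 64677 / (25) = 64677/25 s.
Target frame: (64677/25) × (30000/1001) = 77612400/1001 ≈ 77534.865 → 77535.
At 30 labels/s: frame 77535 → 00:43:04:15.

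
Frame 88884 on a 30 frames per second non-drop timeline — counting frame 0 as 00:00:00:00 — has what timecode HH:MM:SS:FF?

00:49:22:24

88884 ÷ 30 = 2962 full seconds, remainder 24 frames.
2962 s = 0 h 49 min 22 s.
Timecode: 00:49:22:24.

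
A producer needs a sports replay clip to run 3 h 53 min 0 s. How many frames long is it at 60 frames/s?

3 h 53 min 0 s = 13980 s.
Frames = 13980 × 60 = 838800.

838800 frames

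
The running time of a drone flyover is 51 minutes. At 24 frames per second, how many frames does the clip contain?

51 min = 3060 s.
Frames = 3060 × 24 = 73440.

73440 frames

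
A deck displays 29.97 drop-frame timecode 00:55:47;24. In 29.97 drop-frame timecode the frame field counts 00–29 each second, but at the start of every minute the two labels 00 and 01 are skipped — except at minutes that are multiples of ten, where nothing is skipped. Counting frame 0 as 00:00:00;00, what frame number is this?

100334

Complete 10-minute blocks: 5, each 17982 frames → 89910.
Remaining 5 whole minutes in the current block: 1800 + 4 × 1798 = 8992 frames.
Within the current minute: 47 × 30 + 24 − 2 = 1432 (labels ;00/;01 skipped at this minute). Total = 89910 + 8992 + 1432 = 100334.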